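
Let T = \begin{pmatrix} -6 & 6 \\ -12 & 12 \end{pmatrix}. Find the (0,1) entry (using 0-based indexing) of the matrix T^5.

7776

Characteristic polynomial: r^2 - 6r = r(r - 6), so the eigenvalues are 0, 6.
r=0: eigenvector (1, 1).
r=6: eigenvector (-1, -2).
P = [[1, -1], [1, -2]], D = diag(0, 6), P⁻¹ = [[2, -1], [1, -1]].
T⁵ = P·diag(0, 7776)·P⁻¹ = [[-7776, 7776], [-15552, 15552]].
The requested entry is 7776.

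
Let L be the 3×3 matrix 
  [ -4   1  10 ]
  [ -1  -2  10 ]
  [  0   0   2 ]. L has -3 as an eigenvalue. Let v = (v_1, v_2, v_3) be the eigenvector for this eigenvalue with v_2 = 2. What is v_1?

L + 3I = [[-1, 1, 10], [-1, 1, 10], [0, 0, 5]].
Solving (L + 3I)v = 0 gives the eigenspace spanned by (2, 2, 0).
With v_2 = 2, v = (2, 2, 0), so v_1 = 2.

2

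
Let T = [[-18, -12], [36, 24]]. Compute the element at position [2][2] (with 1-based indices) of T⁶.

186624

Characteristic polynomial: μ^2 - 6μ = μ(μ - 6), so the eigenvalues are 0, 6.
μ=0: eigenvector (2, -3).
μ=6: eigenvector (1, -2).
P = [[2, 1], [-3, -2]], D = diag(0, 6), P⁻¹ = [[2, 1], [-3, -2]].
T⁶ = P·diag(0, 46656)·P⁻¹ = [[-139968, -93312], [279936, 186624]].
The requested entry is 186624.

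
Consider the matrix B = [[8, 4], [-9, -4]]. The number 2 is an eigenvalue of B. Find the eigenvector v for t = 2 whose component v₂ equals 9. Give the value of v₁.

-6

B − 2I = [[6, 4], [-9, -6]].
Solving (B − 2I)v = 0 gives the eigenspace spanned by (-6, 9).
With v₂ = 9, v = (-6, 9), so v₁ = -6.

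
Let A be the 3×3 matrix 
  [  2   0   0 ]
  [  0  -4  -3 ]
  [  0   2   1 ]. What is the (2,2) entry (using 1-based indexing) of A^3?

Characteristic polynomial: r^3 + r^2 - 4r - 4 = (r - 2)(r + 1)(r + 2), so the eigenvalues are -2, -1, 2.
r=2: eigenvector (1, 0, 0).
r=-2: eigenvector (0, 3, -2).
r=-1: eigenvector (0, -1, 1).
P = [[1, 0, 0], [0, 3, -1], [0, -2, 1]], D = diag(2, -2, -1), P⁻¹ = [[1, 0, 0], [0, 1, 1], [0, 2, 3]].
A³ = P·diag(8, -8, -1)·P⁻¹ = [[8, 0, 0], [0, -22, -21], [0, 14, 13]].
The requested entry is -22.

-22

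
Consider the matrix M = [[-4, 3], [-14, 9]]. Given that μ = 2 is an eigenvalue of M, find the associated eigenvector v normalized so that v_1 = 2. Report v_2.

M − 2I = [[-6, 3], [-14, 7]].
Solving (M − 2I)v = 0 gives the eigenspace spanned by (2, 4).
With v_1 = 2, v = (2, 4), so v_2 = 4.

4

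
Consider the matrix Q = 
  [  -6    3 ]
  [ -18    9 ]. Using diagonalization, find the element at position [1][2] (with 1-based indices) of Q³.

Characteristic polynomial: r^2 - 3r = r(r - 3), so the eigenvalues are 0, 3.
r=0: eigenvector (-1, -2).
r=3: eigenvector (1, 3).
P = [[-1, 1], [-2, 3]], D = diag(0, 3), P⁻¹ = [[-3, 1], [-2, 1]].
Q³ = P·diag(0, 27)·P⁻¹ = [[-54, 27], [-162, 81]].
The requested entry is 27.

27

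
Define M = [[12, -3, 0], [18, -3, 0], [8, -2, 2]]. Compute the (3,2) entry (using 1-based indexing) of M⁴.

-1150

Characteristic polynomial: λ^3 - 11λ^2 + 36λ - 36 = (λ - 6)(λ - 3)(λ - 2), so the eigenvalues are 2, 3, 6.
λ=3: eigenvector (1, 3, 2).
λ=6: eigenvector (1, 2, 1).
λ=2: eigenvector (0, 0, 1).
P = [[1, 1, 0], [3, 2, 0], [2, 1, 1]], D = diag(3, 6, 2), P⁻¹ = [[-2, 1, 0], [3, -1, 0], [1, -1, 1]].
M⁴ = P·diag(81, 1296, 16)·P⁻¹ = [[3726, -1215, 0], [7290, -2349, 0], [3580, -1150, 16]].
The requested entry is -1150.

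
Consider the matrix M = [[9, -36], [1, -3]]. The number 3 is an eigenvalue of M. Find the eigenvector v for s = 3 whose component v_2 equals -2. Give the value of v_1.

M − 3I = [[6, -36], [1, -6]].
Solving (M − 3I)v = 0 gives the eigenspace spanned by (-12, -2).
With v_2 = -2, v = (-12, -2), so v_1 = -12.

-12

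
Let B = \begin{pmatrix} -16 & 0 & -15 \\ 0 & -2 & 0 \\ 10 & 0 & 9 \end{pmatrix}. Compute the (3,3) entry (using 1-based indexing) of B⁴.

Characteristic polynomial: λ^3 + 9λ^2 + 20λ + 12 = (λ + 1)(λ + 2)(λ + 6), so the eigenvalues are -6, -2, -1.
λ=-6: eigenvector (-3, 0, 2).
λ=-2: eigenvector (0, 1, 0).
λ=-1: eigenvector (-1, 0, 1).
P = [[-3, 0, -1], [0, 1, 0], [2, 0, 1]], D = diag(-6, -2, -1), P⁻¹ = [[-1, 0, -1], [0, 1, 0], [2, 0, 3]].
B⁴ = P·diag(1296, 16, 1)·P⁻¹ = [[3886, 0, 3885], [0, 16, 0], [-2590, 0, -2589]].
The requested entry is -2589.

-2589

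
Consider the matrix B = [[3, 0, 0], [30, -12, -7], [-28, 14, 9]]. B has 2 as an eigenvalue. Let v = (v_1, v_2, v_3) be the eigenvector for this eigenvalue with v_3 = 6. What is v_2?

-3

B − 2I = [[1, 0, 0], [30, -14, -7], [-28, 14, 7]].
Solving (B − 2I)v = 0 gives the eigenspace spanned by (0, -3, 6).
With v_3 = 6, v = (0, -3, 6), so v_2 = -3.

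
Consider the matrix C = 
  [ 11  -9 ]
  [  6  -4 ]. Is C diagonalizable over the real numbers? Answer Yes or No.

Characteristic polynomial: p(r) = r^2 - 7r + 10 = (r - 5)(r - 2).
All 2 eigenvalues are distinct, so C is diagonalizable.

Yes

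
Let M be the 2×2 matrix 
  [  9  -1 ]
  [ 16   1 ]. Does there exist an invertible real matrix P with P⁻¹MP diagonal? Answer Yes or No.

No

Characteristic polynomial: p(μ) = μ^2 - 10μ + 25 = (μ - 5)^2.
μ = 5 has algebraic multiplicity 2; rank(M − 5I) = 1, so geometric multiplicity = 1.
Geometric multiplicity < algebraic multiplicity, so M is not diagonalizable.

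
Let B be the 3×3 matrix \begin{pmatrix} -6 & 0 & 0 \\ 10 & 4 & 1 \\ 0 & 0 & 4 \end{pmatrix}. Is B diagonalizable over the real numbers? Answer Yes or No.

Characteristic polynomial: p(t) = t^3 - 2t^2 - 32t + 96 = (t - 4)^2(t + 6).
t = 4 has algebraic multiplicity 2; rank(B − 4I) = 2, so geometric multiplicity = 1.
Geometric multiplicity < algebraic multiplicity, so B is not diagonalizable.

No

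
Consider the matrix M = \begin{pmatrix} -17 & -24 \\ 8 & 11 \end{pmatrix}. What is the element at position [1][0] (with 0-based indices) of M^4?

Characteristic polynomial: μ^2 + 6μ + 5 = (μ + 1)(μ + 5), so the eigenvalues are -5, -1.
μ=-5: eigenvector (-2, 1).
μ=-1: eigenvector (-3, 2).
P = [[-2, -3], [1, 2]], D = diag(-5, -1), P⁻¹ = [[-2, -3], [1, 2]].
M⁴ = P·diag(625, 1)·P⁻¹ = [[2497, 3744], [-1248, -1871]].
The requested entry is -1248.

-1248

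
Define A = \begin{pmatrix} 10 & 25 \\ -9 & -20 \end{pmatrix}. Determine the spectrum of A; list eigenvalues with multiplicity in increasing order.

Characteristic polynomial: p(t) = t^2 + 10t + 25 = (t + 5)^2.
Roots (with multiplicity): -5, -5.

-5, -5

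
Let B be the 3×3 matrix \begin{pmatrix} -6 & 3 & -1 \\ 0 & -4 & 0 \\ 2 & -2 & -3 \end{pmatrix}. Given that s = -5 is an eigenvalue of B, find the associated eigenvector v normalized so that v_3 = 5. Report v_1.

-5

B + 5I = [[-1, 3, -1], [0, 1, 0], [2, -2, 2]].
Solving (B + 5I)v = 0 gives the eigenspace spanned by (-5, 0, 5).
With v_3 = 5, v = (-5, 0, 5), so v_1 = -5.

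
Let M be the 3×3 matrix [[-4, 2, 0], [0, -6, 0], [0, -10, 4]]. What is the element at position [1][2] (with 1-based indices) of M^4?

-1040

Characteristic polynomial: λ^3 + 6λ^2 - 16λ - 96 = (λ - 4)(λ + 4)(λ + 6), so the eigenvalues are -6, -4, 4.
λ=-4: eigenvector (1, 0, 0).
λ=-6: eigenvector (-1, 1, 1).
λ=4: eigenvector (0, 0, 1).
P = [[1, -1, 0], [0, 1, 0], [0, 1, 1]], D = diag(-4, -6, 4), P⁻¹ = [[1, 1, 0], [0, 1, 0], [0, -1, 1]].
M⁴ = P·diag(256, 1296, 256)·P⁻¹ = [[256, -1040, 0], [0, 1296, 0], [0, 1040, 256]].
The requested entry is -1040.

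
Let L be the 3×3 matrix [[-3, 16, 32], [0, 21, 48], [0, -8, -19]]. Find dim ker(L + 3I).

L + 3I = [[0, 16, 32], [0, 24, 48], [0, -8, -16]].
This matrix has rank 1, so its null space has dimension 3 − 1 = 2.

2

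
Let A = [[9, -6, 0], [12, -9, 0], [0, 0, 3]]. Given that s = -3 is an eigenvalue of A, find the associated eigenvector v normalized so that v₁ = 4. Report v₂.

8

A + 3I = [[12, -6, 0], [12, -6, 0], [0, 0, 6]].
Solving (A + 3I)v = 0 gives the eigenspace spanned by (4, 8, 0).
With v₁ = 4, v = (4, 8, 0), so v₂ = 8.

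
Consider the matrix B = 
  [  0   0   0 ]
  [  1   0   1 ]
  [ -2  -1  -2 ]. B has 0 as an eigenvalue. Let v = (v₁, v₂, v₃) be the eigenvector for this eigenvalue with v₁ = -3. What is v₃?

3

B = [[0, 0, 0], [1, 0, 1], [-2, -1, -2]].
Solving (B)v = 0 gives the eigenspace spanned by (-3, 0, 3).
With v₁ = -3, v = (-3, 0, 3), so v₃ = 3.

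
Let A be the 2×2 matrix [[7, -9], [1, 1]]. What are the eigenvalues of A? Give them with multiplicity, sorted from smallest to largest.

4, 4

Characteristic polynomial: p(s) = s^2 - 8s + 16 = (s - 4)^2.
Roots (with multiplicity): 4, 4.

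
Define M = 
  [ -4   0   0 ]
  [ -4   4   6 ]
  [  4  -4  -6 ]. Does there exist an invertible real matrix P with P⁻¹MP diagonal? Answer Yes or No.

Characteristic polynomial: p(t) = t^3 + 6t^2 + 8t = t(t + 2)(t + 4).
All 3 eigenvalues are distinct, so M is diagonalizable.

Yes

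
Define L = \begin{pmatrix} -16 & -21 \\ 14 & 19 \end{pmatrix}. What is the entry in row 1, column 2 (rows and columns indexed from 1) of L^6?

-46683

Characteristic polynomial: μ^2 - 3μ - 10 = (μ - 5)(μ + 2), so the eigenvalues are -2, 5.
μ=-2: eigenvector (3, -2).
μ=5: eigenvector (-1, 1).
P = [[3, -1], [-2, 1]], D = diag(-2, 5), P⁻¹ = [[1, 1], [2, 3]].
L⁶ = P·diag(64, 15625)·P⁻¹ = [[-31058, -46683], [31122, 46747]].
The requested entry is -46683.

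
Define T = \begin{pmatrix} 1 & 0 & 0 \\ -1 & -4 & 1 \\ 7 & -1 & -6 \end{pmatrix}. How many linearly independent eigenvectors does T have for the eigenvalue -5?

1

T + 5I = [[6, 0, 0], [-1, 1, 1], [7, -1, -1]].
This matrix has rank 2, so its null space has dimension 3 − 2 = 1.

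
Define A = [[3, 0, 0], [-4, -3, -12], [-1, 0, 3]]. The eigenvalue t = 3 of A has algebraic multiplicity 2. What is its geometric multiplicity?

1

A − 3I = [[0, 0, 0], [-4, -6, -12], [-1, 0, 0]].
This matrix has rank 2, so its null space has dimension 3 − 2 = 1.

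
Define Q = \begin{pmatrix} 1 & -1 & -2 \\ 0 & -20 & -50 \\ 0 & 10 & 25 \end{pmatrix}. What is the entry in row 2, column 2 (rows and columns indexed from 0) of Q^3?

625

Characteristic polynomial: r^3 - 6r^2 + 5r = r(r - 5)(r - 1), so the eigenvalues are 0, 1, 5.
r=1: eigenvector (1, 0, 0).
r=0: eigenvector (1, 5, -2).
r=5: eigenvector (0, -2, 1).
P = [[1, 1, 0], [0, 5, -2], [0, -2, 1]], D = diag(1, 0, 5), P⁻¹ = [[1, -1, -2], [0, 1, 2], [0, 2, 5]].
Q³ = P·diag(1, 0, 125)·P⁻¹ = [[1, -1, -2], [0, -500, -1250], [0, 250, 625]].
The requested entry is 625.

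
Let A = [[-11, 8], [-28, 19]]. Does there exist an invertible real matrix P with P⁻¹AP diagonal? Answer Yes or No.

Characteristic polynomial: p(μ) = μ^2 - 8μ + 15 = (μ - 5)(μ - 3).
All 2 eigenvalues are distinct, so A is diagonalizable.

Yes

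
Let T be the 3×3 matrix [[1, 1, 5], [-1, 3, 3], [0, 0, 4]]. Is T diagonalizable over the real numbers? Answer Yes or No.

Characteristic polynomial: p(μ) = μ^3 - 8μ^2 + 20μ - 16 = (μ - 4)(μ - 2)^2.
μ = 2 has algebraic multiplicity 2; rank(T − 2I) = 2, so geometric multiplicity = 1.
Geometric multiplicity < algebraic multiplicity, so T is not diagonalizable.

No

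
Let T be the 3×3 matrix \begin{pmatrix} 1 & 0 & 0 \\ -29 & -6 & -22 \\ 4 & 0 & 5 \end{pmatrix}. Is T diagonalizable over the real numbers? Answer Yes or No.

Yes

Characteristic polynomial: p(λ) = λ^3 - 31λ + 30 = (λ - 5)(λ - 1)(λ + 6).
All 3 eigenvalues are distinct, so T is diagonalizable.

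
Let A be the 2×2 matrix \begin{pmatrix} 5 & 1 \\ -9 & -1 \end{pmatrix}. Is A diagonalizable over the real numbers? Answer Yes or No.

Characteristic polynomial: p(λ) = λ^2 - 4λ + 4 = (λ - 2)^2.
λ = 2 has algebraic multiplicity 2; rank(A − 2I) = 1, so geometric multiplicity = 1.
Geometric multiplicity < algebraic multiplicity, so A is not diagonalizable.

No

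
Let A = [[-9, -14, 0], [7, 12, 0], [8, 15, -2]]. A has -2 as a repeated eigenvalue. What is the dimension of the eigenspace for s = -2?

1

A + 2I = [[-7, -14, 0], [7, 14, 0], [8, 15, 0]].
This matrix has rank 2, so its null space has dimension 3 − 2 = 1.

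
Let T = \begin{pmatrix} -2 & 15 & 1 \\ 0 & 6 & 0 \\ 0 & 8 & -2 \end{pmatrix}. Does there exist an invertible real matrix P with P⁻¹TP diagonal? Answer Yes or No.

No

Characteristic polynomial: p(μ) = μ^3 - 2μ^2 - 20μ - 24 = (μ - 6)(μ + 2)^2.
μ = -2 has algebraic multiplicity 2; rank(T + 2I) = 2, so geometric multiplicity = 1.
Geometric multiplicity < algebraic multiplicity, so T is not diagonalizable.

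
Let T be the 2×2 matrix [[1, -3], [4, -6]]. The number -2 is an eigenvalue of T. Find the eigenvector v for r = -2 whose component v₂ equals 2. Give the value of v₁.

2

T + 2I = [[3, -3], [4, -4]].
Solving (T + 2I)v = 0 gives the eigenspace spanned by (2, 2).
With v₂ = 2, v = (2, 2), so v₁ = 2.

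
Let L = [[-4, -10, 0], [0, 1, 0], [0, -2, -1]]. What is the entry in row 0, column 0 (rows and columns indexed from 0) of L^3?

-64

Characteristic polynomial: t^3 + 4t^2 - t - 4 = (t - 1)(t + 1)(t + 4), so the eigenvalues are -4, -1, 1.
t=-1: eigenvector (0, 0, 1).
t=1: eigenvector (-2, 1, -1).
t=-4: eigenvector (1, 0, 0).
P = [[0, -2, 1], [0, 1, 0], [1, -1, 0]], D = diag(-1, 1, -4), P⁻¹ = [[0, 1, 1], [0, 1, 0], [1, 2, 0]].
L³ = P·diag(-1, 1, -64)·P⁻¹ = [[-64, -130, 0], [0, 1, 0], [0, -2, -1]].
The requested entry is -64.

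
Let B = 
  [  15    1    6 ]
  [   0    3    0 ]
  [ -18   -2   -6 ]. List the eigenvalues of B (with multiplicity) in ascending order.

3, 3, 6

Characteristic polynomial: p(λ) = λ^3 - 12λ^2 + 45λ - 54 = (λ - 6)(λ - 3)^2.
Roots (with multiplicity): 3, 3, 6.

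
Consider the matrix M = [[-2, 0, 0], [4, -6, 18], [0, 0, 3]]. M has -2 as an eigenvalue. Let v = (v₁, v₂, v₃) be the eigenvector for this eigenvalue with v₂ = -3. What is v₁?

-3

M + 2I = [[0, 0, 0], [4, -4, 18], [0, 0, 5]].
Solving (M + 2I)v = 0 gives the eigenspace spanned by (-3, -3, 0).
With v₂ = -3, v = (-3, -3, 0), so v₁ = -3.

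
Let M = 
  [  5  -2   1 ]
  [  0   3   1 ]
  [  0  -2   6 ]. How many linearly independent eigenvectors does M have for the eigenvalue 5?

M − 5I = [[0, -2, 1], [0, -2, 1], [0, -2, 1]].
This matrix has rank 1, so its null space has dimension 3 − 1 = 2.

2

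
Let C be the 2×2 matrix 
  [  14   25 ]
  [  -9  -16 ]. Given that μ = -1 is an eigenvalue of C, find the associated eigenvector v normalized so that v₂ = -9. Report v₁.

C + 1I = [[15, 25], [-9, -15]].
Solving (C + 1I)v = 0 gives the eigenspace spanned by (15, -9).
With v₂ = -9, v = (15, -9), so v₁ = 15.

15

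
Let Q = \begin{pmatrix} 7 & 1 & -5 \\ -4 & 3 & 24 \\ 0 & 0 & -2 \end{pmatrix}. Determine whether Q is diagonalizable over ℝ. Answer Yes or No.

No

Characteristic polynomial: p(s) = s^3 - 8s^2 + 5s + 50 = (s - 5)^2(s + 2).
s = 5 has algebraic multiplicity 2; rank(Q − 5I) = 2, so geometric multiplicity = 1.
Geometric multiplicity < algebraic multiplicity, so Q is not diagonalizable.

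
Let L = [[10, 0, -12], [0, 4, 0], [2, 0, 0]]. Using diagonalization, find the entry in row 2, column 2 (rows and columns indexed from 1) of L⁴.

Characteristic polynomial: t^3 - 14t^2 + 64t - 96 = (t - 6)(t - 4)^2, so the eigenvalues are 4, 4, 6.
t=6: eigenvector (3, 0, 1).
t=4: eigenvector (0, 1, 0).
t=4: eigenvector (2, 2, 1).
P = [[3, 0, 2], [0, 1, 2], [1, 0, 1]], D = diag(6, 4, 4), P⁻¹ = [[1, 0, -2], [2, 1, -6], [-1, 0, 3]].
L⁴ = P·diag(1296, 256, 256)·P⁻¹ = [[3376, 0, -6240], [0, 256, 0], [1040, 0, -1824]].
The requested entry is 256.

256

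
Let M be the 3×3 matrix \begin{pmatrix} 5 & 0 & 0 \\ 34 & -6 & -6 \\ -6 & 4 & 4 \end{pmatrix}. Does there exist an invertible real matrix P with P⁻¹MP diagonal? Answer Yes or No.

Characteristic polynomial: p(μ) = μ^3 - 3μ^2 - 10μ = μ(μ - 5)(μ + 2).
All 3 eigenvalues are distinct, so M is diagonalizable.

Yes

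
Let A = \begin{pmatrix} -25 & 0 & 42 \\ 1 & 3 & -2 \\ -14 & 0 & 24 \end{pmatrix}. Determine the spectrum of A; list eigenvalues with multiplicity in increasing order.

Characteristic polynomial: p(r) = r^3 - 2r^2 - 15r + 36 = (r - 3)^2(r + 4).
Roots (with multiplicity): -4, 3, 3.

-4, 3, 3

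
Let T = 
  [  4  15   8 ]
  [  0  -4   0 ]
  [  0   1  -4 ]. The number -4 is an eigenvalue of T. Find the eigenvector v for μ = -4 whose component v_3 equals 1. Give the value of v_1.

-1

T + 4I = [[8, 15, 8], [0, 0, 0], [0, 1, 0]].
Solving (T + 4I)v = 0 gives the eigenspace spanned by (-1, 0, 1).
With v_3 = 1, v = (-1, 0, 1), so v_1 = -1.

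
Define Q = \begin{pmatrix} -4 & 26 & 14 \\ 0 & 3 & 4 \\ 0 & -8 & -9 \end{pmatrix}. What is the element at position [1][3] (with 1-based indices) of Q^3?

374

Characteristic polynomial: r^3 + 10r^2 + 29r + 20 = (r + 1)(r + 4)(r + 5), so the eigenvalues are -5, -4, -1.
r=-1: eigenvector (4, 1, -1).
r=-4: eigenvector (1, 0, 0).
r=-5: eigenvector (-2, -1, 2).
P = [[4, 1, -2], [1, 0, -1], [-1, 0, 2]], D = diag(-1, -4, -5), P⁻¹ = [[0, 2, 1], [1, -6, -2], [0, 1, 1]].
Q³ = P·diag(-1, -64, -125)·P⁻¹ = [[-64, 626, 374], [0, 123, 124], [0, -248, -249]].
The requested entry is 374.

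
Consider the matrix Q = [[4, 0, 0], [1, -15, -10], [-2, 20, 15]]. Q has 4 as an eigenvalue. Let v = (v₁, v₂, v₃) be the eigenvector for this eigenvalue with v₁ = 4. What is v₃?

Q − 4I = [[0, 0, 0], [1, -19, -10], [-2, 20, 11]].
Solving (Q − 4I)v = 0 gives the eigenspace spanned by (4, -4, 8).
With v₁ = 4, v = (4, -4, 8), so v₃ = 8.

8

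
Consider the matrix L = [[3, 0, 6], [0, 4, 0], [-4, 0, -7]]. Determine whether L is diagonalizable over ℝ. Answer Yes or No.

Characteristic polynomial: p(μ) = μ^3 - 13μ - 12 = (μ - 4)(μ + 1)(μ + 3).
All 3 eigenvalues are distinct, so L is diagonalizable.

Yes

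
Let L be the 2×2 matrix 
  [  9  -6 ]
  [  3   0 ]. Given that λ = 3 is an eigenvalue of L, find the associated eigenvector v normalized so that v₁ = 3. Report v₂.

L − 3I = [[6, -6], [3, -3]].
Solving (L − 3I)v = 0 gives the eigenspace spanned by (3, 3).
With v₁ = 3, v = (3, 3), so v₂ = 3.

3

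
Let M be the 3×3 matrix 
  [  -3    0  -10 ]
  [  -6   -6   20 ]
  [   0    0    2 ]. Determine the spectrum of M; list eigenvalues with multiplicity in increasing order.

-6, -3, 2

Characteristic polynomial: p(t) = t^3 + 7t^2 - 36 = (t - 2)(t + 3)(t + 6).
Roots (with multiplicity): -6, -3, 2.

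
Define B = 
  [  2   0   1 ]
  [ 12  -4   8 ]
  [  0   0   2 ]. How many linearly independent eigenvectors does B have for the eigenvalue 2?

B − 2I = [[0, 0, 1], [12, -6, 8], [0, 0, 0]].
This matrix has rank 2, so its null space has dimension 3 − 2 = 1.

1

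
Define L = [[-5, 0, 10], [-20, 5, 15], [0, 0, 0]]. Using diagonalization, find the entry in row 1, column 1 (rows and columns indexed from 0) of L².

25

Characteristic polynomial: λ^3 - 25λ = λ(λ - 5)(λ + 5), so the eigenvalues are -5, 0, 5.
λ=-5: eigenvector (1, 2, 0).
λ=5: eigenvector (0, 1, 0).
λ=0: eigenvector (2, 5, 1).
P = [[1, 0, 2], [2, 1, 5], [0, 0, 1]], D = diag(-5, 5, 0), P⁻¹ = [[1, 0, -2], [-2, 1, -1], [0, 0, 1]].
L² = P·diag(25, 25, 0)·P⁻¹ = [[25, 0, -50], [0, 25, -125], [0, 0, 0]].
The requested entry is 25.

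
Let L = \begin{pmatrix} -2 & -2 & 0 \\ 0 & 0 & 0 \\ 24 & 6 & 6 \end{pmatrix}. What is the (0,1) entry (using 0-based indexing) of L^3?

-8

Characteristic polynomial: μ^3 - 4μ^2 - 12μ = μ(μ - 6)(μ + 2), so the eigenvalues are -2, 0, 6.
μ=0: eigenvector (1, -1, -3).
μ=-2: eigenvector (1, 0, -3).
μ=6: eigenvector (0, 0, 1).
P = [[1, 1, 0], [-1, 0, 0], [-3, -3, 1]], D = diag(0, -2, 6), P⁻¹ = [[0, -1, 0], [1, 1, 0], [3, 0, 1]].
L³ = P·diag(0, -8, 216)·P⁻¹ = [[-8, -8, 0], [0, 0, 0], [672, 24, 216]].
The requested entry is -8.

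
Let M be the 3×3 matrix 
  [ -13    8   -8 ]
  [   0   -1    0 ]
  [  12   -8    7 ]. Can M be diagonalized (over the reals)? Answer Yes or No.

Yes

Characteristic polynomial: p(μ) = μ^3 + 7μ^2 + 11μ + 5 = (μ + 1)^2(μ + 5).
μ = -1 has algebraic multiplicity 2; rank(M + 1I) = 1, so geometric multiplicity = 2.
Every eigenvalue has geometric = algebraic multiplicity, so M is diagonalizable.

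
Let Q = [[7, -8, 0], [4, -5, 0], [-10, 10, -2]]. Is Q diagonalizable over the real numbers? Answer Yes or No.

Yes

Characteristic polynomial: p(r) = r^3 - 7r - 6 = (r - 3)(r + 1)(r + 2).
All 3 eigenvalues are distinct, so Q is diagonalizable.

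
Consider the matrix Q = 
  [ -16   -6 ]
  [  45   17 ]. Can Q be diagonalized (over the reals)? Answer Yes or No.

Yes

Characteristic polynomial: p(t) = t^2 - t - 2 = (t - 2)(t + 1).
All 2 eigenvalues are distinct, so Q is diagonalizable.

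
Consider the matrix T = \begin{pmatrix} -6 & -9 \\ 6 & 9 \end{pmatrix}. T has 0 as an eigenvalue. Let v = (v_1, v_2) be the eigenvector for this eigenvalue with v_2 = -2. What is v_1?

T = [[-6, -9], [6, 9]].
Solving (T)v = 0 gives the eigenspace spanned by (3, -2).
With v_2 = -2, v = (3, -2), so v_1 = 3.

3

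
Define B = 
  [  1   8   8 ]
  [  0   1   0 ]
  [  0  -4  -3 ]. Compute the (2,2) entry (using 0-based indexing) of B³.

-27

Characteristic polynomial: t^3 + t^2 - 5t + 3 = (t - 1)^2(t + 3), so the eigenvalues are -3, 1, 1.
t=1: eigenvector (1, 0, 0).
t=1: eigenvector (4, 1, -1).
t=-3: eigenvector (-2, 0, 1).
P = [[1, 4, -2], [0, 1, 0], [0, -1, 1]], D = diag(1, 1, -3), P⁻¹ = [[1, -2, 2], [0, 1, 0], [0, 1, 1]].
B³ = P·diag(1, 1, -27)·P⁻¹ = [[1, 56, 56], [0, 1, 0], [0, -28, -27]].
The requested entry is -27.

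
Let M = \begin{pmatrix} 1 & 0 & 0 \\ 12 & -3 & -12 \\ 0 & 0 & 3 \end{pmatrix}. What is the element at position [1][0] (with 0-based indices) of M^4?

-240

Characteristic polynomial: μ^3 - μ^2 - 9μ + 9 = (μ - 3)(μ - 1)(μ + 3), so the eigenvalues are -3, 1, 3.
μ=1: eigenvector (1, 3, 0).
μ=-3: eigenvector (0, 1, 0).
μ=3: eigenvector (0, -2, 1).
P = [[1, 0, 0], [3, 1, -2], [0, 0, 1]], D = diag(1, -3, 3), P⁻¹ = [[1, 0, 0], [-3, 1, 2], [0, 0, 1]].
M⁴ = P·diag(1, 81, 81)·P⁻¹ = [[1, 0, 0], [-240, 81, 0], [0, 0, 81]].
The requested entry is -240.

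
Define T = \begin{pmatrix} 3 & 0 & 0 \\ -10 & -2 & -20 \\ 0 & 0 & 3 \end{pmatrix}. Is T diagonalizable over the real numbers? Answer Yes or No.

Yes

Characteristic polynomial: p(s) = s^3 - 4s^2 - 3s + 18 = (s - 3)^2(s + 2).
s = 3 has algebraic multiplicity 2; rank(T − 3I) = 1, so geometric multiplicity = 2.
Every eigenvalue has geometric = algebraic multiplicity, so T is diagonalizable.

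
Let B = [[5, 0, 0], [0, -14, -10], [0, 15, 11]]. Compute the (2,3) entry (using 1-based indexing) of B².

30

Characteristic polynomial: λ^3 - 2λ^2 - 19λ + 20 = (λ - 5)(λ - 1)(λ + 4), so the eigenvalues are -4, 1, 5.
λ=5: eigenvector (1, 0, 0).
λ=1: eigenvector (0, -2, 3).
λ=-4: eigenvector (0, 1, -1).
P = [[1, 0, 0], [0, -2, 1], [0, 3, -1]], D = diag(5, 1, -4), P⁻¹ = [[1, 0, 0], [0, 1, 1], [0, 3, 2]].
B² = P·diag(25, 1, 16)·P⁻¹ = [[25, 0, 0], [0, 46, 30], [0, -45, -29]].
The requested entry is 30.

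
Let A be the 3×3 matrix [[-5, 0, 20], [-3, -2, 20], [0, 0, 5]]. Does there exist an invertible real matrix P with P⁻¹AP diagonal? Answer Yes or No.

Yes

Characteristic polynomial: p(μ) = μ^3 + 2μ^2 - 25μ - 50 = (μ - 5)(μ + 2)(μ + 5).
All 3 eigenvalues are distinct, so A is diagonalizable.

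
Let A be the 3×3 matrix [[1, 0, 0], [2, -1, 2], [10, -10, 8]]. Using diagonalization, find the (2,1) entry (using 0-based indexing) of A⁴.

Characteristic polynomial: λ^3 - 8λ^2 + 19λ - 12 = (λ - 4)(λ - 3)(λ - 1), so the eigenvalues are 1, 3, 4.
λ=1: eigenvector (1, 1, 0).
λ=4: eigenvector (0, 2, 5).
λ=3: eigenvector (0, 1, 2).
P = [[1, 0, 0], [1, 2, 1], [0, 5, 2]], D = diag(1, 4, 3), P⁻¹ = [[1, 0, 0], [2, -2, 1], [-5, 5, -2]].
A⁴ = P·diag(1, 256, 81)·P⁻¹ = [[1, 0, 0], [620, -619, 350], [1750, -1750, 956]].
The requested entry is -1750.

-1750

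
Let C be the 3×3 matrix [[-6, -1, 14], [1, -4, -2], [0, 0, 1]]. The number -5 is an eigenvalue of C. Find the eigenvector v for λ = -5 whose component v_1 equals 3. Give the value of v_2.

C + 5I = [[-1, -1, 14], [1, 1, -2], [0, 0, 6]].
Solving (C + 5I)v = 0 gives the eigenspace spanned by (3, -3, 0).
With v_1 = 3, v = (3, -3, 0), so v_2 = -3.

-3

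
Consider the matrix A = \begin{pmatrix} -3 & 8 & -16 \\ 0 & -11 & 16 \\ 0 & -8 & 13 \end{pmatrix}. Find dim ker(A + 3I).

A + 3I = [[0, 8, -16], [0, -8, 16], [0, -8, 16]].
This matrix has rank 1, so its null space has dimension 3 − 1 = 2.

2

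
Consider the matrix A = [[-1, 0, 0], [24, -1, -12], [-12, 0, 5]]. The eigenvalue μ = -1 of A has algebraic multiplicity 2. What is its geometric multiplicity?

2

A + 1I = [[0, 0, 0], [24, 0, -12], [-12, 0, 6]].
This matrix has rank 1, so its null space has dimension 3 − 1 = 2.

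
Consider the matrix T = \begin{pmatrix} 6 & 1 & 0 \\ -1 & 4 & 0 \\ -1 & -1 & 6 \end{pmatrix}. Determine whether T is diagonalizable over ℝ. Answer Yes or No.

No

Characteristic polynomial: p(s) = s^3 - 16s^2 + 85s - 150 = (s - 6)(s - 5)^2.
s = 5 has algebraic multiplicity 2; rank(T − 5I) = 2, so geometric multiplicity = 1.
Geometric multiplicity < algebraic multiplicity, so T is not diagonalizable.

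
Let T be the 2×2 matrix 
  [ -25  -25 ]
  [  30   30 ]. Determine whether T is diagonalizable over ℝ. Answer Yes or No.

Yes

Characteristic polynomial: p(r) = r^2 - 5r = r(r - 5).
All 2 eigenvalues are distinct, so T is diagonalizable.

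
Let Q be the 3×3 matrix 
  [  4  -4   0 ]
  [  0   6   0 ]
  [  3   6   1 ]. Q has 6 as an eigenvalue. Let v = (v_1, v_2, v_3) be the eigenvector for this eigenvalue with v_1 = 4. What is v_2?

Q − 6I = [[-2, -4, 0], [0, 0, 0], [3, 6, -5]].
Solving (Q − 6I)v = 0 gives the eigenspace spanned by (4, -2, 0).
With v_1 = 4, v = (4, -2, 0), so v_2 = -2.

-2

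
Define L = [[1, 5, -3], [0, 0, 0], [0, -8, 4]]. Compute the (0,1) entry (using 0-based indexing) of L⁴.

Characteristic polynomial: μ^3 - 5μ^2 + 4μ = μ(μ - 4)(μ - 1), so the eigenvalues are 0, 1, 4.
μ=1: eigenvector (1, 0, 0).
μ=0: eigenvector (1, 1, 2).
μ=4: eigenvector (1, 0, -1).
P = [[1, 1, 1], [0, 1, 0], [0, 2, -1]], D = diag(1, 0, 4), P⁻¹ = [[1, -3, 1], [0, 1, 0], [0, 2, -1]].
L⁴ = P·diag(1, 0, 256)·P⁻¹ = [[1, 509, -255], [0, 0, 0], [0, -512, 256]].
The requested entry is 509.

509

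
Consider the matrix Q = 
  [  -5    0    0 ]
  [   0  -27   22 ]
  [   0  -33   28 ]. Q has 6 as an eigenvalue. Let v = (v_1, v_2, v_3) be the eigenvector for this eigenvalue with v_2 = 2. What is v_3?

Q − 6I = [[-11, 0, 0], [0, -33, 22], [0, -33, 22]].
Solving (Q − 6I)v = 0 gives the eigenspace spanned by (0, 2, 3).
With v_2 = 2, v = (0, 2, 3), so v_3 = 3.

3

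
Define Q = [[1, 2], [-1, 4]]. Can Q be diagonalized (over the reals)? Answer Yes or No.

Characteristic polynomial: p(t) = t^2 - 5t + 6 = (t - 3)(t - 2).
All 2 eigenvalues are distinct, so Q is diagonalizable.

Yes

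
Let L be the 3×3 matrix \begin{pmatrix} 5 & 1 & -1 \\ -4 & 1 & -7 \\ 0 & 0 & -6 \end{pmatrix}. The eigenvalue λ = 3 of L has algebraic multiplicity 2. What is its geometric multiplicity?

1

L − 3I = [[2, 1, -1], [-4, -2, -7], [0, 0, -9]].
This matrix has rank 2, so its null space has dimension 3 − 2 = 1.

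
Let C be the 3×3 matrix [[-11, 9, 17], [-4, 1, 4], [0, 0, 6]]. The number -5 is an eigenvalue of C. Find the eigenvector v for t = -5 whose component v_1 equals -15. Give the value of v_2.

C + 5I = [[-6, 9, 17], [-4, 6, 4], [0, 0, 11]].
Solving (C + 5I)v = 0 gives the eigenspace spanned by (-15, -10, 0).
With v_1 = -15, v = (-15, -10, 0), so v_2 = -10.

-10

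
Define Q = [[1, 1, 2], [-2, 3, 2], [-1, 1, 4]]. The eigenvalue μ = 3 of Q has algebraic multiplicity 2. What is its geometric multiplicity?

Q − 3I = [[-2, 1, 2], [-2, 0, 2], [-1, 1, 1]].
This matrix has rank 2, so its null space has dimension 3 − 2 = 1.

1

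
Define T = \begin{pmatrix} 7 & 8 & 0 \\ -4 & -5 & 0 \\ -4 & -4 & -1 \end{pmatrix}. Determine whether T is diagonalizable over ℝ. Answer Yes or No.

Yes

Characteristic polynomial: p(λ) = λ^3 - λ^2 - 5λ - 3 = (λ - 3)(λ + 1)^2.
λ = -1 has algebraic multiplicity 2; rank(T + 1I) = 1, so geometric multiplicity = 2.
Every eigenvalue has geometric = algebraic multiplicity, so T is diagonalizable.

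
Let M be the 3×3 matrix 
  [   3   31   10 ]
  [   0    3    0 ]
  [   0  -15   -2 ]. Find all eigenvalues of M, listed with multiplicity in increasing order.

-2, 3, 3

Characteristic polynomial: p(μ) = μ^3 - 4μ^2 - 3μ + 18 = (μ - 3)^2(μ + 2).
Roots (with multiplicity): -2, 3, 3.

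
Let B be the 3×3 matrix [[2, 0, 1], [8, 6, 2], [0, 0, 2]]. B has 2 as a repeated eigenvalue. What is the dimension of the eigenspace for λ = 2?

B − 2I = [[0, 0, 1], [8, 4, 2], [0, 0, 0]].
This matrix has rank 2, so its null space has dimension 3 − 2 = 1.

1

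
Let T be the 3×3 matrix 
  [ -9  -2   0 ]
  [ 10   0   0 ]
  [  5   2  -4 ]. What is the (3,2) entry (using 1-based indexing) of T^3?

Characteristic polynomial: μ^3 + 13μ^2 + 56μ + 80 = (μ + 4)^2(μ + 5), so the eigenvalues are -5, -4, -4.
μ=-5: eigenvector (1, -2, -1).
μ=-4: eigenvector (-2, 5, 0).
μ=-4: eigenvector (0, 0, 1).
P = [[1, -2, 0], [-2, 5, 0], [-1, 0, 1]], D = diag(-5, -4, -4), P⁻¹ = [[5, 2, 0], [2, 1, 0], [5, 2, 1]].
T³ = P·diag(-125, -64, -64)·P⁻¹ = [[-369, -122, 0], [610, 180, 0], [305, 122, -64]].
The requested entry is 122.

122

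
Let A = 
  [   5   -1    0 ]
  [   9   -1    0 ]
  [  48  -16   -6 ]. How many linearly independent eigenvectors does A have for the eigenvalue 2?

1

A − 2I = [[3, -1, 0], [9, -3, 0], [48, -16, -8]].
This matrix has rank 2, so its null space has dimension 3 − 2 = 1.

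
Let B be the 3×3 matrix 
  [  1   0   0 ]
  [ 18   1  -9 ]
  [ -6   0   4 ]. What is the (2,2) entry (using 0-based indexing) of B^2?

Characteristic polynomial: r^3 - 6r^2 + 9r - 4 = (r - 4)(r - 1)^2, so the eigenvalues are 1, 1, 4.
r=1: eigenvector (0, 1, 0).
r=1: eigenvector (1, -4, 2).
r=4: eigenvector (0, -3, 1).
P = [[0, 1, 0], [1, -4, -3], [0, 2, 1]], D = diag(1, 1, 4), P⁻¹ = [[-2, 1, 3], [1, 0, 0], [-2, 0, 1]].
B² = P·diag(1, 1, 16)·P⁻¹ = [[1, 0, 0], [90, 1, -45], [-30, 0, 16]].
The requested entry is 16.

16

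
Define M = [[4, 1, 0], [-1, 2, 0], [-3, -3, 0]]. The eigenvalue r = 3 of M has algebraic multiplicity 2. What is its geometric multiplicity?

1

M − 3I = [[1, 1, 0], [-1, -1, 0], [-3, -3, -3]].
This matrix has rank 2, so its null space has dimension 3 − 2 = 1.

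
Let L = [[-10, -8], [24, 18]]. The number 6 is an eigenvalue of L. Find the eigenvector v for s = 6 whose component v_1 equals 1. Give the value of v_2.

-2

L − 6I = [[-16, -8], [24, 12]].
Solving (L − 6I)v = 0 gives the eigenspace spanned by (1, -2).
With v_1 = 1, v = (1, -2), so v_2 = -2.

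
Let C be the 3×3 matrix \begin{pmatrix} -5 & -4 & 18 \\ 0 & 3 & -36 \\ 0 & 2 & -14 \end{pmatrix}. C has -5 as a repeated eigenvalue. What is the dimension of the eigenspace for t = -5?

2

C + 5I = [[0, -4, 18], [0, 8, -36], [0, 2, -9]].
This matrix has rank 1, so its null space has dimension 3 − 1 = 2.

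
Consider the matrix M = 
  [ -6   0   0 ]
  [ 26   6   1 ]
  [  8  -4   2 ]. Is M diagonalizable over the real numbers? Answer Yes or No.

No

Characteristic polynomial: p(s) = s^3 - 2s^2 - 32s + 96 = (s - 4)^2(s + 6).
s = 4 has algebraic multiplicity 2; rank(M − 4I) = 2, so geometric multiplicity = 1.
Geometric multiplicity < algebraic multiplicity, so M is not diagonalizable.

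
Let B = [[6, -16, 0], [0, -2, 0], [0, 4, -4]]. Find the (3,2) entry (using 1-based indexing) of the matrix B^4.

Characteristic polynomial: s^3 - 28s - 48 = (s - 6)(s + 2)(s + 4), so the eigenvalues are -4, -2, 6.
s=-2: eigenvector (2, 1, 2).
s=6: eigenvector (1, 0, 0).
s=-4: eigenvector (0, 0, 1).
P = [[2, 1, 0], [1, 0, 0], [2, 0, 1]], D = diag(-2, 6, -4), P⁻¹ = [[0, 1, 0], [1, -2, 0], [0, -2, 1]].
B⁴ = P·diag(16, 1296, 256)·P⁻¹ = [[1296, -2560, 0], [0, 16, 0], [0, -480, 256]].
The requested entry is -480.

-480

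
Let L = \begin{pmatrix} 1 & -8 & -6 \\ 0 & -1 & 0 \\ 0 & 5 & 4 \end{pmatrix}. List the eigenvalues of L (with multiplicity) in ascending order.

Characteristic polynomial: p(r) = r^3 - 4r^2 - r + 4 = (r - 4)(r - 1)(r + 1).
Roots (with multiplicity): -1, 1, 4.

-1, 1, 4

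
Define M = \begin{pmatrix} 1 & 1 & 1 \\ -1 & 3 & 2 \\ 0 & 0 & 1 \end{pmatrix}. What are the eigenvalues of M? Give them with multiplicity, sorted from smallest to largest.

Characteristic polynomial: p(μ) = μ^3 - 5μ^2 + 8μ - 4 = (μ - 2)^2(μ - 1).
Roots (with multiplicity): 1, 2, 2.

1, 2, 2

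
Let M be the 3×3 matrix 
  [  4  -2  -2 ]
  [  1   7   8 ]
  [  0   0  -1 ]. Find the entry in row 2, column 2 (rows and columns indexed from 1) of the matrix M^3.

Characteristic polynomial: r^3 - 10r^2 + 19r + 30 = (r - 6)(r - 5)(r + 1), so the eigenvalues are -1, 5, 6.
r=6: eigenvector (1, -1, 0).
r=-1: eigenvector (0, -1, 1).
r=5: eigenvector (2, -1, 0).
P = [[1, 0, 2], [-1, -1, -1], [0, 1, 0]], D = diag(6, -1, 5), P⁻¹ = [[-1, -2, -2], [0, 0, 1], [1, 1, 1]].
M³ = P·diag(216, -1, 125)·P⁻¹ = [[34, -182, -182], [91, 307, 308], [0, 0, -1]].
The requested entry is 307.

307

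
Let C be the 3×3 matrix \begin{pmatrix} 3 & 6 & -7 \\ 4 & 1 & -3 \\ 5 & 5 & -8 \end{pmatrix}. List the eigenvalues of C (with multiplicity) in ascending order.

Characteristic polynomial: p(μ) = μ^3 + 4μ^2 - 3μ - 18 = (μ - 2)(μ + 3)^2.
Roots (with multiplicity): -3, -3, 2.

-3, -3, 2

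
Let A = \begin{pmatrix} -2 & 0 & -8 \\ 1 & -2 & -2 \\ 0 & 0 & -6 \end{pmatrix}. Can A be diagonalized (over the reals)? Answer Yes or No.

Characteristic polynomial: p(λ) = λ^3 + 10λ^2 + 28λ + 24 = (λ + 2)^2(λ + 6).
λ = -2 has algebraic multiplicity 2; rank(A + 2I) = 2, so geometric multiplicity = 1.
Geometric multiplicity < algebraic multiplicity, so A is not diagonalizable.

No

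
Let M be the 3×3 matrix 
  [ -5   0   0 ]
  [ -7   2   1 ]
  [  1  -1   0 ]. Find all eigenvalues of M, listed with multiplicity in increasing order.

-5, 1, 1

Characteristic polynomial: p(s) = s^3 + 3s^2 - 9s + 5 = (s - 1)^2(s + 5).
Roots (with multiplicity): -5, 1, 1.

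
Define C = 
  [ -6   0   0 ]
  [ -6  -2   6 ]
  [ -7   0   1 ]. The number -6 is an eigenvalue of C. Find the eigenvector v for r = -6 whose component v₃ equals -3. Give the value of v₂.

0

C + 6I = [[0, 0, 0], [-6, 4, 6], [-7, 0, 7]].
Solving (C + 6I)v = 0 gives the eigenspace spanned by (-3, 0, -3).
With v₃ = -3, v = (-3, 0, -3), so v₂ = 0.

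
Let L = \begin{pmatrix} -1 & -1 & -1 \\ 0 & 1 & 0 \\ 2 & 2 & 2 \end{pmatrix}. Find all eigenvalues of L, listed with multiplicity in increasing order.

0, 1, 1

Characteristic polynomial: p(λ) = λ^3 - 2λ^2 + λ = λ(λ - 1)^2.
Roots (with multiplicity): 0, 1, 1.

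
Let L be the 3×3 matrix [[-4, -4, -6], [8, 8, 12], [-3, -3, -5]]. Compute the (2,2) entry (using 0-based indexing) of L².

Characteristic polynomial: s^3 + s^2 - 2s = s(s - 1)(s + 2), so the eigenvalues are -2, 0, 1.
s=-2: eigenvector (1, -2, 1).
s=0: eigenvector (1, -1, 0).
s=1: eigenvector (-2, 4, -1).
P = [[1, 1, -2], [-2, -1, 4], [1, 0, -1]], D = diag(-2, 0, 1), P⁻¹ = [[1, 1, 2], [2, 1, 0], [1, 1, 1]].
L² = P·diag(4, 0, 1)·P⁻¹ = [[2, 2, 6], [-4, -4, -12], [3, 3, 7]].
The requested entry is 7.

7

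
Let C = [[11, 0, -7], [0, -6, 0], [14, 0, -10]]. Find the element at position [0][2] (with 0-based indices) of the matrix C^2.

-7

Characteristic polynomial: λ^3 + 5λ^2 - 18λ - 72 = (λ - 4)(λ + 3)(λ + 6), so the eigenvalues are -6, -3, 4.
λ=-3: eigenvector (1, 0, 2).
λ=-6: eigenvector (0, 1, 0).
λ=4: eigenvector (-1, 0, -1).
P = [[1, 0, -1], [0, 1, 0], [2, 0, -1]], D = diag(-3, -6, 4), P⁻¹ = [[-1, 0, 1], [0, 1, 0], [-2, 0, 1]].
C² = P·diag(9, 36, 16)·P⁻¹ = [[23, 0, -7], [0, 36, 0], [14, 0, 2]].
The requested entry is -7.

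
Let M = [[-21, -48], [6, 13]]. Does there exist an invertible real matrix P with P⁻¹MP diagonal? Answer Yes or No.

Yes

Characteristic polynomial: p(r) = r^2 + 8r + 15 = (r + 3)(r + 5).
All 2 eigenvalues are distinct, so M is diagonalizable.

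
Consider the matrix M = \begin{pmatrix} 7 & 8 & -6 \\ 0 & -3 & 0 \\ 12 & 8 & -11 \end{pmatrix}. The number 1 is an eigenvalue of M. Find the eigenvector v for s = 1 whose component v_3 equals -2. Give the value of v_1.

-2

M − 1I = [[6, 8, -6], [0, -4, 0], [12, 8, -12]].
Solving (M − 1I)v = 0 gives the eigenspace spanned by (-2, 0, -2).
With v_3 = -2, v = (-2, 0, -2), so v_1 = -2.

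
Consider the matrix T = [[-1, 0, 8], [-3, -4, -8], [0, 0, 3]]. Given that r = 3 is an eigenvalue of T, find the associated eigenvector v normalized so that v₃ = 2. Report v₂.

T − 3I = [[-4, 0, 8], [-3, -7, -8], [0, 0, 0]].
Solving (T − 3I)v = 0 gives the eigenspace spanned by (4, -4, 2).
With v₃ = 2, v = (4, -4, 2), so v₂ = -4.

-4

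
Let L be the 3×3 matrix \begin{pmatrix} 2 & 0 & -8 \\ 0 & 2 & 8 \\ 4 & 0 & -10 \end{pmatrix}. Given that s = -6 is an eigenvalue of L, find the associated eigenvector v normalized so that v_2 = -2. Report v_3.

L + 6I = [[8, 0, -8], [0, 8, 8], [4, 0, -4]].
Solving (L + 6I)v = 0 gives the eigenspace spanned by (2, -2, 2).
With v_2 = -2, v = (2, -2, 2), so v_3 = 2.

2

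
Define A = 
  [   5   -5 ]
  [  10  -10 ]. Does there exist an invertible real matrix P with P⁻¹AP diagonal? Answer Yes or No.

Yes

Characteristic polynomial: p(t) = t^2 + 5t = t(t + 5).
All 2 eigenvalues are distinct, so A is diagonalizable.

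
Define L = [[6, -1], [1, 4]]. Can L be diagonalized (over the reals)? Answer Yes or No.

Characteristic polynomial: p(s) = s^2 - 10s + 25 = (s - 5)^2.
s = 5 has algebraic multiplicity 2; rank(L − 5I) = 1, so geometric multiplicity = 1.
Geometric multiplicity < algebraic multiplicity, so L is not diagonalizable.

No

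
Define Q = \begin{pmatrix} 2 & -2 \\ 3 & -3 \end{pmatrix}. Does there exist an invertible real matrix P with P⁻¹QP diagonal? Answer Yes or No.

Yes

Characteristic polynomial: p(λ) = λ^2 + λ = λ(λ + 1).
All 2 eigenvalues are distinct, so Q is diagonalizable.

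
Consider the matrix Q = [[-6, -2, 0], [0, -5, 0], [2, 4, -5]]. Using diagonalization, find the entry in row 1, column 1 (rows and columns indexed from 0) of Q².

25

Characteristic polynomial: λ^3 + 16λ^2 + 85λ + 150 = (λ + 5)^2(λ + 6), so the eigenvalues are -6, -5, -5.
λ=-5: eigenvector (-2, 1, 2).
λ=-6: eigenvector (1, 0, -2).
λ=-5: eigenvector (0, 0, 1).
P = [[-2, 1, 0], [1, 0, 0], [2, -2, 1]], D = diag(-5, -6, -5), P⁻¹ = [[0, 1, 0], [1, 2, 0], [2, 2, 1]].
Q² = P·diag(25, 36, 25)·P⁻¹ = [[36, 22, 0], [0, 25, 0], [-22, -44, 25]].
The requested entry is 25.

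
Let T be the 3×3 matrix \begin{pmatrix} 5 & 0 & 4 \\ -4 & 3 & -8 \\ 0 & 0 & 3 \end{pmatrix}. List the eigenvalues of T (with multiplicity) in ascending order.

Characteristic polynomial: p(λ) = λ^3 - 11λ^2 + 39λ - 45 = (λ - 5)(λ - 3)^2.
Roots (with multiplicity): 3, 3, 5.

3, 3, 5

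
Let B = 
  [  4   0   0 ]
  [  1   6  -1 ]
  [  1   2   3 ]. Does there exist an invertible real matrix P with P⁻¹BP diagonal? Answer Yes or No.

Characteristic polynomial: p(r) = r^3 - 13r^2 + 56r - 80 = (r - 5)(r - 4)^2.
r = 4 has algebraic multiplicity 2; rank(B − 4I) = 1, so geometric multiplicity = 2.
Every eigenvalue has geometric = algebraic multiplicity, so B is diagonalizable.

Yes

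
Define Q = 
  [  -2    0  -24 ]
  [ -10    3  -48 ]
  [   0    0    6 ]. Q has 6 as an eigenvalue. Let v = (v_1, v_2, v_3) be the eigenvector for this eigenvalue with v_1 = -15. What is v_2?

-30

Q − 6I = [[-8, 0, -24], [-10, -3, -48], [0, 0, 0]].
Solving (Q − 6I)v = 0 gives the eigenspace spanned by (-15, -30, 5).
With v_1 = -15, v = (-15, -30, 5), so v_2 = -30.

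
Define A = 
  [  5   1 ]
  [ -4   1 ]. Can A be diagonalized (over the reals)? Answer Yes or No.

No

Characteristic polynomial: p(λ) = λ^2 - 6λ + 9 = (λ - 3)^2.
λ = 3 has algebraic multiplicity 2; rank(A − 3I) = 1, so geometric multiplicity = 1.
Geometric multiplicity < algebraic multiplicity, so A is not diagonalizable.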